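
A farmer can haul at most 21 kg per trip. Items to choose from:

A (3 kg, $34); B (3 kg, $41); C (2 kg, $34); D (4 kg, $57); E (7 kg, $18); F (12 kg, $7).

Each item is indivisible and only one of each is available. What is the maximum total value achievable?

Check high-value combinations within 21 kg:
- A+B+C+D+E: weight 3+3+2+4+7=19, value 34+41+34+57+18=184
- A+B+C+D: weight 3+3+2+4=12, value 34+41+34+57=166
- B+C+D+E: weight 3+2+4+7=16, value 41+34+57+18=150
Best: $184.

$184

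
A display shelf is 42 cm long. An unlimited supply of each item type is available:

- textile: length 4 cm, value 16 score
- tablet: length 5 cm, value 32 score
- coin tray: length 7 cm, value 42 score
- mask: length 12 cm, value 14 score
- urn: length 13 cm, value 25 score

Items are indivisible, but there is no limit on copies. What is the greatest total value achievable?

266 score

Best value-per-unit is tablet at 32/5; filling with it alone gives 8×32 = 256.
Optimal mix: 7×tablet + 1×coin tray → length 42, value 266.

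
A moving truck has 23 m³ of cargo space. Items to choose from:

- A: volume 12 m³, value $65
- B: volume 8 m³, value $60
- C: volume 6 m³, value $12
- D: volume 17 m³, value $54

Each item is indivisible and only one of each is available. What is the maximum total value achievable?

Check high-value combinations within 23 m³:
- A+B: volume 12+8=20, value 65+60=125
- A+C: volume 12+6=18, value 65+12=77
- B+C: volume 8+6=14, value 60+12=72
- C+D: volume 6+17=23, value 12+54=66
Best: $125.

$125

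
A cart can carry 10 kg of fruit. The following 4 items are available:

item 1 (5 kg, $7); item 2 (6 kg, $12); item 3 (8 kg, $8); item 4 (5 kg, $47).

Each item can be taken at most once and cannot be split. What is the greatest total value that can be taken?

$54

This is a 0/1 knapsack; check combinations near the capacity.
- item 1+item 4: weight 5+5=10, value 7+47=54
- item 4: weight 5, value 47
- item 2: weight 6, value 12
- item 3: weight 8, value 8
- item 1: weight 5, value 7
Best: $54.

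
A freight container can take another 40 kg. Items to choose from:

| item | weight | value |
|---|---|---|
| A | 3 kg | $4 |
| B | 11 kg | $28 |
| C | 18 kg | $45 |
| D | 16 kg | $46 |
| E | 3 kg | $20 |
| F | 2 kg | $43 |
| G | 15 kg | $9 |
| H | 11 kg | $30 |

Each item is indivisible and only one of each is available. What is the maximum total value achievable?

$154

Check high-value combinations within 40 kg:
- C+D+E+F: weight 18+16+3+2=39, value 45+46+20+43=154
- B+D+F+H: weight 11+16+2+11=40, value 28+46+43+30=147
- A+D+E+F+H: weight 3+16+3+2+11=35, value 4+46+20+43+30=143
Best: $154.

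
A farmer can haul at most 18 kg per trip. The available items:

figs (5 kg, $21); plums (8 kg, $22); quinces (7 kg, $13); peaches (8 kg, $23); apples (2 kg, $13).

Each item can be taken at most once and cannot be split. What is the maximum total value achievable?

Check high-value combinations within 18 kg:
- plums+peaches+apples: weight 8+8+2=18, value 22+23+13=58
- figs+peaches+apples: weight 5+8+2=15, value 21+23+13=57
- figs+plums+apples: weight 5+8+2=15, value 21+22+13=56
- quinces+peaches+apples: weight 7+8+2=17, value 13+23+13=49
- plums+quinces+apples: weight 8+7+2=17, value 22+13+13=48
Best: $58.

$58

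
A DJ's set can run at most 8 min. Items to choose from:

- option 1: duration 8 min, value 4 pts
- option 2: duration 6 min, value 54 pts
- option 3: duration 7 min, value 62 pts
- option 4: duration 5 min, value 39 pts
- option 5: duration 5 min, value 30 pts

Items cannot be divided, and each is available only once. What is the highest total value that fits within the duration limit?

62 pts

Check high-value combinations within 8 min:
- option 3: duration 7, value 62
- option 2: duration 6, value 54
- option 4: duration 5, value 39
- option 5: duration 5, value 30
Best: 62 pts.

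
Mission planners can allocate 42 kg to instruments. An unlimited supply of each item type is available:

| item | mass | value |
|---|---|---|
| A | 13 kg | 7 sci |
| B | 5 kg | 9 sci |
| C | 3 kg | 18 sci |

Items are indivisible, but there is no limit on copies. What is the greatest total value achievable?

Best value-per-unit is C at 18/3, and filling with it alone uses mass 14×3=42. No mix of the others beats 14×18 = 252.

252 sci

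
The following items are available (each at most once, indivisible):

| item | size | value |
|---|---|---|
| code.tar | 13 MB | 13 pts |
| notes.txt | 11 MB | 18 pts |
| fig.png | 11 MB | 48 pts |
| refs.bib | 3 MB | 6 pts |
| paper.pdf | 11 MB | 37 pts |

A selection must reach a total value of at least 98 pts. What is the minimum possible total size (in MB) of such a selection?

33

Subsets with value ≥ 98, sorted by total size:
- notes.txt+fig.png+paper.pdf: size 33, value 103
- code.tar+fig.png+paper.pdf: size 35, value 98
- notes.txt+fig.png+refs.bib+paper.pdf: size 36, value 109
Minimum size: 33 MB.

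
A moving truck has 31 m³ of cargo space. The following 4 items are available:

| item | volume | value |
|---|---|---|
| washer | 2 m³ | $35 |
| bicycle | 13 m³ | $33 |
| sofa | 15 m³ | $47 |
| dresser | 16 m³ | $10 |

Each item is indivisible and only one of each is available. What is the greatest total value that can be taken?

$115

This is a 0/1 knapsack; check combinations near the capacity.
- washer+bicycle+sofa: volume 2+13+15=30, value 35+33+47=115
- washer+sofa: volume 2+15=17, value 35+47=82
- bicycle+sofa: volume 13+15=28, value 33+47=80
Best: $115.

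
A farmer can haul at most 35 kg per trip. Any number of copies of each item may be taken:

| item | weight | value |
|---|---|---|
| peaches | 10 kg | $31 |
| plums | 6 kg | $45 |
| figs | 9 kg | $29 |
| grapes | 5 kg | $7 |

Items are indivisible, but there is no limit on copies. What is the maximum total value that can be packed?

Best value-per-unit is plums at 45/6; filling with it alone gives 5×45 = 225.
Optimal mix: 5×plums + 1×grapes → weight 35, value 232.

$232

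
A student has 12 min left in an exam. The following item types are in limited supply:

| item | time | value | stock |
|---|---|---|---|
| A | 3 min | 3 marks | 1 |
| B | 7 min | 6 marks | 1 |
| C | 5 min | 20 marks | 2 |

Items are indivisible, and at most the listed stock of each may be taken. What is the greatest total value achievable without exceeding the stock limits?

Top feasible selections:
- 2×C: time 10, value 40
- 1×B + 1×C: time 12, value 26
Best: 40 marks.

40 marks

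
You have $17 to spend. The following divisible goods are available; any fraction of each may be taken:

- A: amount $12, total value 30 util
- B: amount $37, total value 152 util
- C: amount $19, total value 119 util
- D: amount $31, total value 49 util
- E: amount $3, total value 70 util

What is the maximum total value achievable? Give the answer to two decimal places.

157.68

Take in order of value per unit:
- E (70/3 per unit): all 3 → value 70, running total 70.00
- C (119/19 per unit): 14 of 19 → value 14×119/19 = 87.6842, running total 157.68
Total 157.68.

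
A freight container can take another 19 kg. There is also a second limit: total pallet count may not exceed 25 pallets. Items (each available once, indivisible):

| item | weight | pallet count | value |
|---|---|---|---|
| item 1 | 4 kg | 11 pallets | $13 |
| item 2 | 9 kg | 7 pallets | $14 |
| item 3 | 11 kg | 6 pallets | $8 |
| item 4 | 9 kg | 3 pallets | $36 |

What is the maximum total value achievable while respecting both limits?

Feasible sets respecting both limits:
- item 2+item 4: weight 18, pallet count 10, value 50
- item 1+item 4: weight 13, pallet count 14, value 49
- item 4: weight 9, pallet count 3, value 36
Best: $50.

$50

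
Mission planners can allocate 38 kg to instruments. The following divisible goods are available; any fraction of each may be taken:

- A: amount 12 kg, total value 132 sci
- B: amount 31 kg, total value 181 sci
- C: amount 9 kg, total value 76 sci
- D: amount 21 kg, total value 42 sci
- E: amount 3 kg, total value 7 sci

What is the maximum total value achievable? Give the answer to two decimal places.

Take in order of value per unit:
- A (132/12 per unit): all 12 → value 132, running total 132.00
- C (76/9 per unit): all 9 → value 76, running total 208.00
- B (181/31 per unit): 17 of 31 → value 17×181/31 = 99.2581, running total 307.26
Total 307.26.

307.26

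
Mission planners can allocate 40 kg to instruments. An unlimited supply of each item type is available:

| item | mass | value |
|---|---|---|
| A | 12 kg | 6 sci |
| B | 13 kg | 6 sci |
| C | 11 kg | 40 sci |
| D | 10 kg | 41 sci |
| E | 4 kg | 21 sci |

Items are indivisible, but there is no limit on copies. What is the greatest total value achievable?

210 sci

Best value-per-unit is E at 21/4, and filling with it alone uses mass 10×4=40. No mix of the others beats 10×21 = 210.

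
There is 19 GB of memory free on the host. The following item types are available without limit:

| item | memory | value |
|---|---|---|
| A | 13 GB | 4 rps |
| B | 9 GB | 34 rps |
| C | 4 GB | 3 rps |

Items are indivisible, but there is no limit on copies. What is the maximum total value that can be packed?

68 rps

Best value-per-unit is B at 34/9, and filling with it alone uses memory 2×9=18. No mix of the others beats 2×34 = 68.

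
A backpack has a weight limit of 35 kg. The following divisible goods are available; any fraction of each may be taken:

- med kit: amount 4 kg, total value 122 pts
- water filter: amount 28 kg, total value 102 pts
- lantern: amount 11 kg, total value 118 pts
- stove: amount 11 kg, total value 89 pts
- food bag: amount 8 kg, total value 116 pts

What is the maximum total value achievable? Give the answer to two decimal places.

Take in order of value per unit:
- med kit (122/4 per unit): all 4 → value 122, running total 122.00
- food bag (116/8 per unit): all 8 → value 116, running total 238.00
- lantern (118/11 per unit): all 11 → value 118, running total 356.00
- stove (89/11 per unit): all 11 → value 89, running total 445.00
- water filter (102/28 per unit): 1 of 28 → value 1×102/28 = 3.6429, running total 448.64
Total 448.64.

448.64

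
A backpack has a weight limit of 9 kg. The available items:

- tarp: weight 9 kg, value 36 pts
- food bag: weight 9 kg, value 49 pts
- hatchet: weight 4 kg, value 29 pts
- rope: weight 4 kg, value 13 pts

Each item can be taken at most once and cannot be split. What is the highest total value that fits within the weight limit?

49 pts

Check high-value combinations within 9 kg:
- food bag: weight 9, value 49
- hatchet+rope: weight 4+4=8, value 29+13=42
- tarp: weight 9, value 36
Best: 49 pts.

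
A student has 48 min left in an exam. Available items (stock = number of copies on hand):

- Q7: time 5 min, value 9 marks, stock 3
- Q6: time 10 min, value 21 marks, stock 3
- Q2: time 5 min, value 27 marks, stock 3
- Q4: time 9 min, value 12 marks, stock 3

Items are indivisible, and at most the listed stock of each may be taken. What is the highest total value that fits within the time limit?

Best selections within time 48 and stock limits:
- 3×Q6 + 3×Q2: time 45, value 144
- 2×Q7 + 2×Q6 + 3×Q2: time 45, value 141
- 2×Q6 + 3×Q2 + 1×Q4: time 44, value 135
- 1×Q7 + 1×Q6 + 3×Q2 + 2×Q4: time 48, value 135
Best: 144 marks.

144 marks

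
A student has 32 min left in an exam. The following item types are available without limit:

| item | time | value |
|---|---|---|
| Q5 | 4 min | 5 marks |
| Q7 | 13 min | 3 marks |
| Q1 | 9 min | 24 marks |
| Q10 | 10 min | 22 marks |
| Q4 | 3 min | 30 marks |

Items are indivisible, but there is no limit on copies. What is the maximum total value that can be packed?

300 marks

Best value-per-unit is Q4 at 30/3, and filling with it alone uses time 10×3=30. No mix of the others beats 10×30 = 300.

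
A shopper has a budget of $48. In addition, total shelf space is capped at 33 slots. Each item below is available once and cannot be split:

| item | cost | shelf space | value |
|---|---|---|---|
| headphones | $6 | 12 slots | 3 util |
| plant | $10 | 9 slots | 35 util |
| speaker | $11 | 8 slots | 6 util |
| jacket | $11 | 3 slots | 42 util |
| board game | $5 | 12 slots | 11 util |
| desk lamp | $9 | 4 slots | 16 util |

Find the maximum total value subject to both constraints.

104 util

Feasible sets respecting both limits:
- plant+jacket+board game+desk lamp: cost 35, shelf space 28, value 104
- plant+speaker+jacket+desk lamp: cost 41, shelf space 24, value 99
- headphones+plant+jacket+desk lamp: cost 36, shelf space 28, value 96
- plant+speaker+jacket+board game: cost 37, shelf space 32, value 94
Best: 104 util.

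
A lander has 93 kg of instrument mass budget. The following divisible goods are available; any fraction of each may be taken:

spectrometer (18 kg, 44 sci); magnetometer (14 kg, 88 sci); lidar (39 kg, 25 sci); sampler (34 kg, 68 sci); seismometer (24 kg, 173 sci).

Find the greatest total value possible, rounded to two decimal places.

374.92

Take in order of value per unit:
- seismometer (173/24 per unit): all 24 → value 173, running total 173.00
- magnetometer (88/14 per unit): all 14 → value 88, running total 261.00
- spectrometer (44/18 per unit): all 18 → value 44, running total 305.00
- sampler (68/34 per unit): all 34 → value 68, running total 373.00
- lidar (25/39 per unit): 3 of 39 → value 3×25/39 = 1.9231, running total 374.92
Total 374.92.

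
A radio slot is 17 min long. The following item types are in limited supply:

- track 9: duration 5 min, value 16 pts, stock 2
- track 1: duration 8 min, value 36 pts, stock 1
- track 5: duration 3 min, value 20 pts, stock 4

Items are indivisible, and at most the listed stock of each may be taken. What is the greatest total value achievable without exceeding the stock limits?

96 pts

Best selections within duration 17 and stock limits:
- 1×track 1 + 3×track 5: duration 17, value 96
- 1×track 9 + 4×track 5: duration 17, value 96
- 4×track 5: duration 12, value 80
- 1×track 1 + 2×track 5: duration 14, value 76
Best: 96 pts.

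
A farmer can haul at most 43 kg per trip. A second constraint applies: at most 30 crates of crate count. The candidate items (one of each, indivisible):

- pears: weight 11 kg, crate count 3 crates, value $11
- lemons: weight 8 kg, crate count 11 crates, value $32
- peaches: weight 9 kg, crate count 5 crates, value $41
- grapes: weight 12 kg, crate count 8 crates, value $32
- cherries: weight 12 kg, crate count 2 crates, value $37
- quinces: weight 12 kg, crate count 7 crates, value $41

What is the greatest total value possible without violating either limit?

$151

Feasible sets respecting both limits:
- lemons+peaches+cherries+quinces: weight 41, crate count 25, value 151
- lemons+peaches+grapes+cherries: weight 41, crate count 26, value 142
- pears+lemons+peaches+quinces: weight 40, crate count 26, value 125
- pears+lemons+peaches+cherries: weight 40, crate count 21, value 121
Best: $151.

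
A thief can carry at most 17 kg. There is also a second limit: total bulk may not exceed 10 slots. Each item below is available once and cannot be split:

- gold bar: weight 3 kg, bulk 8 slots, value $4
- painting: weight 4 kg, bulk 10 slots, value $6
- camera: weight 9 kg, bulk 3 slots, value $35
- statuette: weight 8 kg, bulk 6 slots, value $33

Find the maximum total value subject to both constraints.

$68

Feasible sets respecting both limits:
- camera+statuette: weight 17, bulk 9, value 68
- camera: weight 9, bulk 3, value 35
- statuette: weight 8, bulk 6, value 33
Best: $68.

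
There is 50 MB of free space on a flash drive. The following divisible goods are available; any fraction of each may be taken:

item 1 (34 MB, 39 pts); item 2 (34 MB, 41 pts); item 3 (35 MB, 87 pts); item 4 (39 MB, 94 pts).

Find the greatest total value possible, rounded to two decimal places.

Take in order of value per unit:
- item 3 (87/35 per unit): all 35 → value 87, running total 87.00
- item 4 (94/39 per unit): 15 of 39 → value 15×94/39 = 36.1538, running total 123.15
Total 123.15.

123.15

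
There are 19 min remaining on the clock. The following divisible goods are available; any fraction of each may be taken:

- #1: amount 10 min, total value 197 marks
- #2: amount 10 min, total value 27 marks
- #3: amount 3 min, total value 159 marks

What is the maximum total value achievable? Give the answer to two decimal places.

372.20

Take in order of value per unit:
- #3 (159/3 per unit): all 3 → value 159, running total 159.00
- #1 (197/10 per unit): all 10 → value 197, running total 356.00
- #2 (27/10 per unit): 6 of 10 → value 6×27/10 = 16.2000, running total 372.20
Total 372.20.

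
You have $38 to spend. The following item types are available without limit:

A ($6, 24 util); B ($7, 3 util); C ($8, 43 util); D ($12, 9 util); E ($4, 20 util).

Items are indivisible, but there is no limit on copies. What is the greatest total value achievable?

Best value-per-unit is C at 43/8; filling with it alone gives 4×43 = 172.
Optimal mix: 1×A + 4×C → cost 38, value 196.

196 util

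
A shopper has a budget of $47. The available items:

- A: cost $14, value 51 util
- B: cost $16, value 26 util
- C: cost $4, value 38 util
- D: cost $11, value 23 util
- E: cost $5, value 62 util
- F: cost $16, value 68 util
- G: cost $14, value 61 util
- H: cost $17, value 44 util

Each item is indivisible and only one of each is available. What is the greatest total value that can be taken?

Check high-value combinations within $47:
- C+E+F+G: cost 4+5+16+14=39, value 38+62+68+61=229
- A+C+E+F: cost 14+4+5+16=39, value 51+38+62+68=219
- D+E+F+G: cost 11+5+16+14=46, value 23+62+68+61=214
- A+C+E+G: cost 14+4+5+14=37, value 51+38+62+61=212
Best: 229 util.

229 util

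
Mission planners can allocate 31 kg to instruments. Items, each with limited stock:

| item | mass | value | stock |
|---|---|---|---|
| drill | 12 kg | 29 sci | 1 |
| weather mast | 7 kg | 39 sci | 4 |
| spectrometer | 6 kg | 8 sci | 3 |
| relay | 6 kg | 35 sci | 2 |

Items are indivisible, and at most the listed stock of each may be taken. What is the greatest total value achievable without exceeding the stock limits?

Top feasible selections:
- 4×weather mast: mass 28, value 156
- 3×weather mast + 1×relay: mass 27, value 152
Best: 156 sci.

156 sci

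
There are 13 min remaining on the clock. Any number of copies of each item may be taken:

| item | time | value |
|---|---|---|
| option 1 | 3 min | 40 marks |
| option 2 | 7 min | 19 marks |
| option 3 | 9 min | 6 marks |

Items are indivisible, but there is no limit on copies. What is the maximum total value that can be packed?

Best value-per-unit is option 1 at 40/3, and filling with it alone uses time 4×3=12. No mix of the others beats 4×40 = 160.

160 marks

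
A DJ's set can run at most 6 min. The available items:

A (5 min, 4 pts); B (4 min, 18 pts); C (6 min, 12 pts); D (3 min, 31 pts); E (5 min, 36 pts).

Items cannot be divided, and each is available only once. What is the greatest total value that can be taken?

36 pts

Check high-value combinations within 6 min:
- E: duration 5, value 36
- D: duration 3, value 31
- B: duration 4, value 18
Best: 36 pts.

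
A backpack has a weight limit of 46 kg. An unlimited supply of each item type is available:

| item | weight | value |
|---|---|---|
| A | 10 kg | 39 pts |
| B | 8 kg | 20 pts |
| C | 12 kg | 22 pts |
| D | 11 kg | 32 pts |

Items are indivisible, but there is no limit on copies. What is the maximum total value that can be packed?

Best value-per-unit is A at 39/10; filling with it alone gives 4×39 = 156.
Optimal mix: 3×A + 2×B → weight 46, value 157.

157 pts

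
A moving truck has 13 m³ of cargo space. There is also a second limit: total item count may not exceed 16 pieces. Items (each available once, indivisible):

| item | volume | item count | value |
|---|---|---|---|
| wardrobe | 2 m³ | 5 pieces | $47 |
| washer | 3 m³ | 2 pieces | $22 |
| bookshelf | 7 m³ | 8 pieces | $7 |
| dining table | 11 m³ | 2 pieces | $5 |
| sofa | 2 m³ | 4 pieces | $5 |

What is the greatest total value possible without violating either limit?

$76

Feasible sets respecting both limits:
- wardrobe+washer+bookshelf: volume 12, item count 15, value 76
- wardrobe+washer+sofa: volume 7, item count 11, value 74
- wardrobe+washer: volume 5, item count 7, value 69
Best: $76.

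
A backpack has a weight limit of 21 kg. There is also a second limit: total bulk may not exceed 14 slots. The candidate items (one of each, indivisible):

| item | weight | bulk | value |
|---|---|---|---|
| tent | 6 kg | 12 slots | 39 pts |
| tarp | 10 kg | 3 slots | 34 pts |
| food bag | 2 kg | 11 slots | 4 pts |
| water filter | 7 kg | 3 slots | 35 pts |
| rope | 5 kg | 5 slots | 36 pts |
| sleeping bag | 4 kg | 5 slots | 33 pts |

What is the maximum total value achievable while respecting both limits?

Feasible sets respecting both limits:
- water filter+rope+sleeping bag: weight 16, bulk 13, value 104
- tarp+rope+sleeping bag: weight 19, bulk 13, value 103
- tarp+water filter+sleeping bag: weight 21, bulk 11, value 102
Best: 104 pts.

104 pts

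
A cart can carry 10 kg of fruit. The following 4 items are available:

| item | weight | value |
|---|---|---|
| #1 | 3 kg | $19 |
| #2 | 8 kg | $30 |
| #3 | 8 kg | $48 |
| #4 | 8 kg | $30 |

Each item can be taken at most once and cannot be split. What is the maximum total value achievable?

Check high-value combinations within 10 kg:
- #3: weight 8, value 48
- #2: weight 8, value 30
- #4: weight 8, value 30
- #1: weight 3, value 19
Best: $48.

$48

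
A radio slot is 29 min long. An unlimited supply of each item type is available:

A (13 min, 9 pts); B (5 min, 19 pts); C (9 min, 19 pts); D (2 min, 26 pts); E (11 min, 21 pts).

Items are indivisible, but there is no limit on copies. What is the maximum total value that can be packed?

Best value-per-unit is D at 26/2, and filling with it alone uses duration 14×2=28. No mix of the others beats 14×26 = 364.

364 pts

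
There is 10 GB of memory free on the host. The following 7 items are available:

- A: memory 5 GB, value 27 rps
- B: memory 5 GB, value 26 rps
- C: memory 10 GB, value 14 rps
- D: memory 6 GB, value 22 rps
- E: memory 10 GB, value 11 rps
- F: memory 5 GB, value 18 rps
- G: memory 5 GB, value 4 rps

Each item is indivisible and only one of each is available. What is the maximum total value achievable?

53 rps

Check high-value combinations within 10 GB:
- A+B: memory 5+5=10, value 27+26=53
- A+F: memory 5+5=10, value 27+18=45
- B+F: memory 5+5=10, value 26+18=44
Best: 53 rps.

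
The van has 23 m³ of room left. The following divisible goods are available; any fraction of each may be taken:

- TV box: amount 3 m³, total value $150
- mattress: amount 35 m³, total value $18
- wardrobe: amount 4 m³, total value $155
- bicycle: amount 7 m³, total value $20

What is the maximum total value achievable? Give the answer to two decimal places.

Take in order of value per unit:
- TV box (150/3 per unit): all 3 → value 150, running total 150.00
- wardrobe (155/4 per unit): all 4 → value 155, running total 305.00
- bicycle (20/7 per unit): all 7 → value 20, running total 325.00
- mattress (18/35 per unit): 9 of 35 → value 9×18/35 = 4.6286, running total 329.63
Total 329.63.

329.63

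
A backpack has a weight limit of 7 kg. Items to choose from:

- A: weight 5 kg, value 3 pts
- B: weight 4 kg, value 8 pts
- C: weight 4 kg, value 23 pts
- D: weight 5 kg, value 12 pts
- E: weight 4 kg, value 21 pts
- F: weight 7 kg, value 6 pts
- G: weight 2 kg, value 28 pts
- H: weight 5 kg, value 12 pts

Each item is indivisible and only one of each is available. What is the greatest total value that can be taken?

This is a 0/1 knapsack; check combinations near the capacity.
- C+G: weight 4+2=6, value 23+28=51
- E+G: weight 4+2=6, value 21+28=49
- D+G: weight 5+2=7, value 12+28=40
Best: 51 pts.

51 pts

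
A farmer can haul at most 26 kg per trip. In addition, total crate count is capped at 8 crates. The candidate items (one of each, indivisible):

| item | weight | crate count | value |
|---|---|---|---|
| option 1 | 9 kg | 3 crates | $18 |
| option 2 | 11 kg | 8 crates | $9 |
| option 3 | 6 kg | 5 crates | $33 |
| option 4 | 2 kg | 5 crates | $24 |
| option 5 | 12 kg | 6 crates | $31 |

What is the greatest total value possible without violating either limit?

Feasible sets respecting both limits:
- option 1+option 3: weight 15, crate count 8, value 51
- option 1+option 4: weight 11, crate count 8, value 42
- option 3: weight 6, crate count 5, value 33
- option 5: weight 12, crate count 6, value 31
Best: $51.

$51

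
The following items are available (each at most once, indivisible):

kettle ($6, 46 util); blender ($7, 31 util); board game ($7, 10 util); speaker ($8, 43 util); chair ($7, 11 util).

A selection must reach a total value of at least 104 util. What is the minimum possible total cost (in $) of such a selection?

Subsets with value ≥ 104, sorted by total cost:
- kettle+blender+speaker: cost 21, value 120
- kettle+blender+speaker+chair: cost 28, value 131
- kettle+blender+board game+speaker: cost 28, value 130
Minimum cost: 21 $.

21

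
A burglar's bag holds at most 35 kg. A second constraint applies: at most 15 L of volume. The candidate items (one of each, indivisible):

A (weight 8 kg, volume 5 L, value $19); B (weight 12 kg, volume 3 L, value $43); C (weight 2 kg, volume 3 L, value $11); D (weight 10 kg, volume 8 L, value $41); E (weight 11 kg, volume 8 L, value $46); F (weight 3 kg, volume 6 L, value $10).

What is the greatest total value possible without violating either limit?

Feasible sets respecting both limits:
- B+C+E: weight 25, volume 14, value 100
- B+C+D: weight 24, volume 14, value 95
- B+E: weight 23, volume 11, value 89
Best: $100.

$100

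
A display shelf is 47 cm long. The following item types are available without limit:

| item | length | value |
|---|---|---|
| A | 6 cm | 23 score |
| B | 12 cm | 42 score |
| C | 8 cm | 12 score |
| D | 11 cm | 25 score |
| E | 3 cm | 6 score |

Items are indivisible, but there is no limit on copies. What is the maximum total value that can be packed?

167 score

Best value-per-unit is A at 23/6; filling with it alone gives 7×23 = 161.
Optimal mix: 7×A + 1×E → length 45, value 167.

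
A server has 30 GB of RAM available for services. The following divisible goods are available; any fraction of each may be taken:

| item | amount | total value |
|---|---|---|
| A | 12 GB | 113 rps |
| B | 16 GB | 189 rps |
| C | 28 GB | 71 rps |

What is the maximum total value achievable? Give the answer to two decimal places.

Take in order of value per unit:
- B (189/16 per unit): all 16 → value 189, running total 189.00
- A (113/12 per unit): all 12 → value 113, running total 302.00
- C (71/28 per unit): 2 of 28 → value 2×71/28 = 5.0714, running total 307.07
Total 307.07.

307.07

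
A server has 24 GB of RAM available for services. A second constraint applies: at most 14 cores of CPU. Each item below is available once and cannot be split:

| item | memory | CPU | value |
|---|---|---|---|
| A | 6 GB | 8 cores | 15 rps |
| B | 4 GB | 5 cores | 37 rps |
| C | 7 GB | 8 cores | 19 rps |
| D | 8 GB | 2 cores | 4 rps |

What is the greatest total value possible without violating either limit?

56 rps

Feasible sets respecting both limits:
- B+C: memory 11, CPU 13, value 56
- A+B: memory 10, CPU 13, value 52
- B+D: memory 12, CPU 7, value 41
- B: memory 4, CPU 5, value 37
Best: 56 rps.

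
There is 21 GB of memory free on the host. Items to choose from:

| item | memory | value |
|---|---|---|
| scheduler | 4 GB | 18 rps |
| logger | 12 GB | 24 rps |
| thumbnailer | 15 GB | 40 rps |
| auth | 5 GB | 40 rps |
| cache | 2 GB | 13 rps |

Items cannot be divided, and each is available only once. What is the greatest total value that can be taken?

Check high-value combinations within 21 GB:
- scheduler+logger+auth: memory 4+12+5=21, value 18+24+40=82
- thumbnailer+auth: memory 15+5=20, value 40+40=80
- logger+auth+cache: memory 12+5+2=19, value 24+40+13=77
- scheduler+auth+cache: memory 4+5+2=11, value 18+40+13=71
- scheduler+thumbnailer+cache: memory 4+15+2=21, value 18+40+13=71
Best: 82 rps.

82 rps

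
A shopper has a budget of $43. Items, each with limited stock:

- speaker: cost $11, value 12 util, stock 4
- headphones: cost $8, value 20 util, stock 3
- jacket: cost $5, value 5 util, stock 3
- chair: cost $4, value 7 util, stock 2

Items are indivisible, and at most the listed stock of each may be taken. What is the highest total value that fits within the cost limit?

Top feasible selections:
- 1×speaker + 3×headphones + 2×chair: cost 43, value 86
- 3×headphones + 2×jacket + 2×chair: cost 42, value 84
- 3×headphones + 3×jacket + 1×chair: cost 43, value 82
- 3×headphones + 1×jacket + 2×chair: cost 37, value 79
Best: 86 util.

86 util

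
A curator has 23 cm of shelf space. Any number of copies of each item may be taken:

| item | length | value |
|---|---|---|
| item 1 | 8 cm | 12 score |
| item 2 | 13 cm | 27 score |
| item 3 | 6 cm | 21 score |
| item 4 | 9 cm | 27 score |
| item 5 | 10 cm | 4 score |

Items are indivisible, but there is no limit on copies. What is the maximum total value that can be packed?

Best value-per-unit is item 3 at 21/6; filling with it alone gives 3×21 = 63.
Optimal mix: 2×item 3 + 1×item 4 → length 21, value 69.

69 score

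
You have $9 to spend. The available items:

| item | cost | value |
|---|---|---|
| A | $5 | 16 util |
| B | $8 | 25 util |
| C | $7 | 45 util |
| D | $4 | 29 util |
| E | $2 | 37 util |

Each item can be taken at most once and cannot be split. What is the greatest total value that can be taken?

Check high-value combinations within $9:
- C+E: cost 7+2=9, value 45+37=82
- D+E: cost 4+2=6, value 29+37=66
- A+E: cost 5+2=7, value 16+37=53
Best: 82 util.

82 util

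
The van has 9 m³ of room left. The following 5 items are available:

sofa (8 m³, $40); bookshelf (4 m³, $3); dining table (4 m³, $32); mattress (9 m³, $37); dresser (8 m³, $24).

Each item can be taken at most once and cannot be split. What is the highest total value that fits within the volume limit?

$40

Check high-value combinations within 9 m³:
- sofa: volume 8, value 40
- mattress: volume 9, value 37
- bookshelf+dining table: volume 4+4=8, value 3+32=35
- dining table: volume 4, value 32
Best: $40.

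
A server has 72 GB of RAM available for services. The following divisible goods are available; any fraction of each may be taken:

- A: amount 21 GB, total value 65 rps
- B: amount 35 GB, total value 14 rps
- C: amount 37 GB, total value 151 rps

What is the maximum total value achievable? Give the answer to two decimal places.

221.60

Take in order of value per unit:
- C (151/37 per unit): all 37 → value 151, running total 151.00
- A (65/21 per unit): all 21 → value 65, running total 216.00
- B (14/35 per unit): 14 of 35 → value 14×14/35 = 5.6000, running total 221.60
Total 221.60.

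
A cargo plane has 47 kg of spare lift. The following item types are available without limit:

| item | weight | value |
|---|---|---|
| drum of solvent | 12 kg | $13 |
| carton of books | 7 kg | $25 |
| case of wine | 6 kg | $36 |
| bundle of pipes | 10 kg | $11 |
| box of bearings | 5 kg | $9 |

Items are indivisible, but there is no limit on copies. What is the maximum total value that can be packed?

Best value-per-unit is case of wine at 36/6; filling with it alone gives 7×36 = 252.
Optimal mix: 7×case of wine + 1×box of bearings → weight 47, value 261.

$261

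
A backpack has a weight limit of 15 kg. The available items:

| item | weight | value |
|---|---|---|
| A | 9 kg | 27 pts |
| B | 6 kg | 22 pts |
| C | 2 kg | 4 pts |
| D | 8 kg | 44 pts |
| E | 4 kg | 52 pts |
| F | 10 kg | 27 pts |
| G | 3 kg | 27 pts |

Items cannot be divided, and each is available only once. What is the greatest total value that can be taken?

123 pts

Check high-value combinations within 15 kg:
- D+E+G: weight 8+4+3=15, value 44+52+27=123
- B+C+E+G: weight 6+2+4+3=15, value 22+4+52+27=105
- B+E+G: weight 6+4+3=13, value 22+52+27=101
- C+D+E: weight 2+8+4=14, value 4+44+52=100
Best: 123 pts.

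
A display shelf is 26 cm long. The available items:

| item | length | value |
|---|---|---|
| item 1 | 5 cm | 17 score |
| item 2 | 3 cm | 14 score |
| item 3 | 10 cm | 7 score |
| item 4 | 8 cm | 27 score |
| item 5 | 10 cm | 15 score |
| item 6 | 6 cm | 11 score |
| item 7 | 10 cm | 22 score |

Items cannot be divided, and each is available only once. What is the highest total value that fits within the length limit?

Check high-value combinations within 26 cm:
- item 1+item 2+item 4+item 7: length 5+3+8+10=26, value 17+14+27+22=80
- item 1+item 2+item 4+item 5: length 5+3+8+10=26, value 17+14+27+15=73
- item 1+item 2+item 4+item 6: length 5+3+8+6=22, value 17+14+27+11=69
- item 1+item 4+item 7: length 5+8+10=23, value 17+27+22=66
- item 1+item 2+item 3+item 4: length 5+3+10+8=26, value 17+14+7+27=65
Best: 80 score.

80 score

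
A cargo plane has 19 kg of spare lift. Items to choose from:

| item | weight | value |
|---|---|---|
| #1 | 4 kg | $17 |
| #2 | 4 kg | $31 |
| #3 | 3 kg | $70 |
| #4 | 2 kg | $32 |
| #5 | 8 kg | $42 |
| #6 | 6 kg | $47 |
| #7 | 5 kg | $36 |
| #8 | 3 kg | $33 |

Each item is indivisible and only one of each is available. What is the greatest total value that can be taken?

$218

Check high-value combinations within 19 kg:
- #3+#4+#6+#7+#8: weight 3+2+6+5+3=19, value 70+32+47+36+33=218
- #2+#3+#4+#6+#8: weight 4+3+2+6+3=18, value 31+70+32+47+33=213
- #2+#3+#4+#7+#8: weight 4+3+2+5+3=17, value 31+70+32+36+33=202
Best: $218.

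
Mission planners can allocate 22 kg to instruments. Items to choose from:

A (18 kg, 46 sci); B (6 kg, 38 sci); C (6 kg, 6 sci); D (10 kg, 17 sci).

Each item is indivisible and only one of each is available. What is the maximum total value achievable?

61 sci

Check high-value combinations within 22 kg:
- B+C+D: mass 6+6+10=22, value 38+6+17=61
- B+D: mass 6+10=16, value 38+17=55
- A: mass 18, value 46
Best: 61 sci.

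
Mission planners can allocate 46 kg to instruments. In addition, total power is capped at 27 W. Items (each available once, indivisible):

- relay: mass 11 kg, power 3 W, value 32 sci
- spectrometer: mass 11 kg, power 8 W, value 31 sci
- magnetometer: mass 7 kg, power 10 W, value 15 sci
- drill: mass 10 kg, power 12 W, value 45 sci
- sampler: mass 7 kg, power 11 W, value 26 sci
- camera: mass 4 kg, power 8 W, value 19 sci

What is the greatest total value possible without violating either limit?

Feasible sets respecting both limits:
- relay+spectrometer+drill: mass 32, power 23, value 108
- relay+drill+sampler: mass 28, power 26, value 103
- relay+drill+camera: mass 25, power 23, value 96
Best: 108 sci.

108 sci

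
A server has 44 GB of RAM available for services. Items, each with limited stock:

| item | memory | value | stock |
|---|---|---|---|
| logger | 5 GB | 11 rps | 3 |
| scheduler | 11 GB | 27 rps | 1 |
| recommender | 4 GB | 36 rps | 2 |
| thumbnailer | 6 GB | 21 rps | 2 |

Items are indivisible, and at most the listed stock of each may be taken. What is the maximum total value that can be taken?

Top feasible selections:
- 2×logger + 1×scheduler + 2×recommender + 2×thumbnailer: memory 41, value 163
- 3×logger + 1×scheduler + 2×recommender + 1×thumbnailer: memory 40, value 153
- 1×logger + 1×scheduler + 2×recommender + 2×thumbnailer: memory 36, value 152
Best: 163 rps.

163 rps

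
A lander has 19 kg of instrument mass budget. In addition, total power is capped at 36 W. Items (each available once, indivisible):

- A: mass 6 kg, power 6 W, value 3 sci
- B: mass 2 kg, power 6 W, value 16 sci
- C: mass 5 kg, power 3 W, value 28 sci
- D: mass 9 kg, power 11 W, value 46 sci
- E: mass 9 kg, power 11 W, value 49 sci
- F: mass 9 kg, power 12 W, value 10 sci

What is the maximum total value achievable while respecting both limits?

95 sci

Feasible sets respecting both limits:
- D+E: mass 18, power 22, value 95
- B+C+E: mass 16, power 20, value 93
- B+C+D: mass 16, power 20, value 90
- C+E: mass 14, power 14, value 77
Best: 95 sci.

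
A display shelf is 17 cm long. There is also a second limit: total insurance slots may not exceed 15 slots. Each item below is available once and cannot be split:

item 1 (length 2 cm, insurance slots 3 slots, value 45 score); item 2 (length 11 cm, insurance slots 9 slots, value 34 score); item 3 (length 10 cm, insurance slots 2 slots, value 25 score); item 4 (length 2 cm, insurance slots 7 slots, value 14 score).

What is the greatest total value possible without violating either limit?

84 score

Feasible sets respecting both limits:
- item 1+item 3+item 4: length 14, insurance slots 12, value 84
- item 1+item 2: length 13, insurance slots 12, value 79
- item 1+item 3: length 12, insurance slots 5, value 70
- item 1+item 4: length 4, insurance slots 10, value 59
Best: 84 score.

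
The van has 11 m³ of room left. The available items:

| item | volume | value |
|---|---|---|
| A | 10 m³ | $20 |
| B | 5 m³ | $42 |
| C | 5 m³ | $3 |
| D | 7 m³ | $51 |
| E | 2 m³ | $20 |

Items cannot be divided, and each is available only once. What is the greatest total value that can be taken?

Check high-value combinations within 11 m³:
- D+E: volume 7+2=9, value 51+20=71
- B+E: volume 5+2=7, value 42+20=62
- D: volume 7, value 51
Best: $71.

$71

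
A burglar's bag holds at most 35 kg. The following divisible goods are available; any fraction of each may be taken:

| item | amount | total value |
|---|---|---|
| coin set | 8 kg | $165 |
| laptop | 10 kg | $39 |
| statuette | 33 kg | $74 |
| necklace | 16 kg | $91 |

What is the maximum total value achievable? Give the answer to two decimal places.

297.24

Take in order of value per unit:
- coin set (165/8 per unit): all 8 → value 165, running total 165.00
- necklace (91/16 per unit): all 16 → value 91, running total 256.00
- laptop (39/10 per unit): all 10 → value 39, running total 295.00
- statuette (74/33 per unit): 1 of 33 → value 1×74/33 = 2.2424, running total 297.24
Total 297.24.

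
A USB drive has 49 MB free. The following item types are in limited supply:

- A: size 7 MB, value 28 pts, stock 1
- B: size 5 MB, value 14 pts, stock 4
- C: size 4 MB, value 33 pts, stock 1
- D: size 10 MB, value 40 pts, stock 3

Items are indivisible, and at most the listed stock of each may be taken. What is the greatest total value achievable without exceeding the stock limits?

Best selections within size 49 and stock limits:
- 1×A + 1×B + 1×C + 3×D: size 46, value 195
- 3×B + 1×C + 3×D: size 49, value 195
- 1×A + 3×B + 1×C + 2×D: size 46, value 183
Best: 195 pts.

195 pts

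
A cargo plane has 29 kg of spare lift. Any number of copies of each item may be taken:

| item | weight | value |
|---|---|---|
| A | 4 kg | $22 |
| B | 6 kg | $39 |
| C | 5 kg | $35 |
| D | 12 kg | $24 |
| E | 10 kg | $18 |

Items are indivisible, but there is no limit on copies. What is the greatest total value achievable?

Best value-per-unit is C at 35/5; filling with it alone gives 5×35 = 175.
Optimal mix: 1×A + 5×C → weight 29, value 197.

$197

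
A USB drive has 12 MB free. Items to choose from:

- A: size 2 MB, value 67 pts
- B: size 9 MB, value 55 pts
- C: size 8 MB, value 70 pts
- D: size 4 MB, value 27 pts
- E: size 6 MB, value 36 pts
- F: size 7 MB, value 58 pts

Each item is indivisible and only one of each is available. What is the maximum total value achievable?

137 pts

Check high-value combinations within 12 MB:
- A+C: size 2+8=10, value 67+70=137
- A+D+E: size 2+4+6=12, value 67+27+36=130
- A+F: size 2+7=9, value 67+58=125
- A+B: size 2+9=11, value 67+55=122
Best: 137 pts.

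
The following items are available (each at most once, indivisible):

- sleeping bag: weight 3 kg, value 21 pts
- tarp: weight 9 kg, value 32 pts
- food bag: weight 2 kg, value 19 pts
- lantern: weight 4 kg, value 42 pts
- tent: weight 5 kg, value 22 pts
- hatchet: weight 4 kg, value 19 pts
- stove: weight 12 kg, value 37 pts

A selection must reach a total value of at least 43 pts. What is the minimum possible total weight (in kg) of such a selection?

Subsets with value ≥ 43, sorted by total weight:
- food bag+lantern: weight 6, value 61
- sleeping bag+lantern: weight 7, value 63
- lantern+hatchet: weight 8, value 61
Minimum weight: 6 kg.

6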